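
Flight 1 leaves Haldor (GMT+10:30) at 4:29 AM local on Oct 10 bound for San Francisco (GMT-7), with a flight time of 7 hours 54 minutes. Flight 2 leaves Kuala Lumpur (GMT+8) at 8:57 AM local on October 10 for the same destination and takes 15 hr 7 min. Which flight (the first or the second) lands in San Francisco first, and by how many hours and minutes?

the first, by 14 hours 11 minutes

Flight 1 in UTC: 4:29 AM − 10:30 = 5:59 PM on Oct 9.
+7 hours and 54 minutes → arrive 1:53 AM UTC on Oct 10.
Flight 2 in UTC: 8:57 AM − 8:00 = 12:57 AM on Oct 10.
+15 hours and 7 minutes → arrive 4:04 PM UTC on Oct 10.
Flight 1 lands earlier by 14 hours 11 minutes.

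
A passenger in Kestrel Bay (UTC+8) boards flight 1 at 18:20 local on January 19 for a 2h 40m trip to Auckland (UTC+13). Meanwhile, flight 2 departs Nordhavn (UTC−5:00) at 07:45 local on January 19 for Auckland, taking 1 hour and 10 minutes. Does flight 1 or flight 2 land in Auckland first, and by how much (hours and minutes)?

the first, by 55 minutes

Flight 1 in UTC: 18:20 − 8:00 = 10:20 on Jan 19.
+2 hours and 40 minutes → arrive 13:00 UTC on Jan 19.
Flight 2 in UTC: 07:45 + 5:00 = 12:45 on Jan 19.
+1 hour 10 minutes → arrive 13:55 UTC on Jan 19.
Flight 1 lands earlier by 55 minutes.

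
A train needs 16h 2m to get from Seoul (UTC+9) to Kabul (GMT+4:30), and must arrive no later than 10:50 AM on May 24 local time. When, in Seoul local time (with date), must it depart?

Target arrival in UTC: 10:50 AM − 4:30 = 6:20 AM on May 24.
Subtract 16 hours 2 minutes → departure 2:18 PM UTC on May 23.
Seoul is UTC+9:00: 2:18 PM + 9:00 = 11:18 PM on May 23.

11:18 PM on May 23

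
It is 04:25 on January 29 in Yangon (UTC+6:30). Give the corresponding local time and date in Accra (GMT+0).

In UTC: 04:25 − 6:30 = 21:55 on Jan 28.
Accra is UTC+0, so it is 21:55 on Jan 28.

21:55 on January 28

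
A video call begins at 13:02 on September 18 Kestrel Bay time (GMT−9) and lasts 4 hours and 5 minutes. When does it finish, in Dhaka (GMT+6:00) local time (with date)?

Dhaka is 15:00 ahead of Kestrel Bay.
After 4 hours 5 minutes it is 17:07 in Kestrel Bay.
Shift by the zone difference: 17:07 + 15:00 = 08:07 on Sep 19 in Dhaka.

08:07 on September 19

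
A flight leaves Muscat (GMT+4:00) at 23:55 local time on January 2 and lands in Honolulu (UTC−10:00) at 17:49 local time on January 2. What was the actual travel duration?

Departure in UTC: 23:55 − 4:00 = 19:55 on Jan 2.
Arrival in UTC: 17:49 + 10:00 = 03:49 on Jan 3.
Elapsed = 03:49 − 19:55 (+1 day) = 7 hours 54 minutes.

7 hours 54 minutes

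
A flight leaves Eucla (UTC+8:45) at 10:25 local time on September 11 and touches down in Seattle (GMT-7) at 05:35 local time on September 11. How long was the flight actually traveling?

10 hours 55 minutes

Departure in UTC: 10:25 − 8:45 = 01:40 on Sep 11.
Arrival in UTC: 05:35 + 7:00 = 12:35 on Sep 11.
Elapsed = 12:35 − 01:40 = 10 hours 55 minutes.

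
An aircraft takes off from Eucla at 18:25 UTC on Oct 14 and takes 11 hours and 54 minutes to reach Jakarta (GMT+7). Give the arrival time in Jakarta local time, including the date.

13:19 on October 15

Departure is given in UTC: 18:25 on Oct 14.
Add 11 hours 54 minutes → 06:19 UTC (Oct 15).
Jakarta is UTC+7:00: 06:19 + 7:00 = 13:19 on Oct 15.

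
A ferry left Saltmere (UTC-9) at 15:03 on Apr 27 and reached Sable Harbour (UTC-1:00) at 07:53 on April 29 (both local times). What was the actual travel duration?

32 hours 50 minutes

Departure in UTC: 15:03 + 9:00 = 00:03 on Apr 28.
Arrival in UTC: 07:53 + 1:00 = 08:53 on Apr 29.
Elapsed = 08:53 − 00:03 (+1 day) = 32 hours 50 minutes.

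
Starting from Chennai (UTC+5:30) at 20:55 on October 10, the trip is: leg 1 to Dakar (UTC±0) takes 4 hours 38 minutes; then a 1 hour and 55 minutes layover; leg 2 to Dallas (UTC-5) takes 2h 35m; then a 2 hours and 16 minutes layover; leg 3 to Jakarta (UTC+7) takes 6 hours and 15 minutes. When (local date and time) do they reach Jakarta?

16:04 on October 11

Convert departure to UTC: 20:55 − 5:30 = 15:25 UTC on Oct 10.
Add 4 hours and 38 minutes leg 1 → 20:03 UTC.
Add 1 hour and 55 minutes layover in Dakar → 21:58 UTC.
Add 2 hours 35 minutes leg 2 → 00:33 UTC (Oct 11).
Add 2 hours 16 minutes layover in Dallas → 02:49 UTC.
Add 6 hours 15 minutes leg 3 → 09:04 UTC.
Jakarta is UTC+7:00, so local arrival = 09:04 + 7:00 = 16:04 on Oct 11.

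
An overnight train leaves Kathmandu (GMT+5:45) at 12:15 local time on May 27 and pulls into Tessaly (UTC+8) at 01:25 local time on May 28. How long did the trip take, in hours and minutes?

10 hours 55 minutes

Departure in UTC: 12:15 − 5:45 = 06:30 on May 27.
Arrival in UTC: 01:25 − 8:00 = 17:25 on May 27.
Elapsed = 17:25 − 06:30 = 10 hours 55 minutes.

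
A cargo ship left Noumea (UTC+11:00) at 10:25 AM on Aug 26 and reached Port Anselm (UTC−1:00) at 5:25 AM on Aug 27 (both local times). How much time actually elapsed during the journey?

Departure in UTC: 10:25 AM − 11:00 = 11:25 PM on Aug 25.
Arrival in UTC: 5:25 AM + 1:00 = 6:25 AM on Aug 27.
Elapsed = 6:25 AM − 11:25 PM (+2 days) = 31 hours.

31 hours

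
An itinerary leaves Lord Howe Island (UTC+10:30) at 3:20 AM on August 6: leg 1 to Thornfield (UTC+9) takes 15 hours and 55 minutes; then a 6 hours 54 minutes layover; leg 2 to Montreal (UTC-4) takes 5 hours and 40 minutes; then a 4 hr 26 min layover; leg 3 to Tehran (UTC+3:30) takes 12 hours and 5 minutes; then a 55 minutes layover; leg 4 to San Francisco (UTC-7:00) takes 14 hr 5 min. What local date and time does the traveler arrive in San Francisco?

9:50 PM on August 7

Convert departure to UTC: 3:20 AM − 10:30 = 4:50 PM UTC on Aug 5.
Add 15 hours 55 minutes leg 1 → 8:45 AM UTC (Aug 6).
Add 6 hours and 54 minutes layover in Thornfield → 3:39 PM UTC.
Add 5 hours 40 minutes leg 2 → 9:19 PM UTC.
Add 4 hours and 26 minutes layover in Montreal → 1:45 AM UTC (Aug 7).
Add 12 hours 5 minutes leg 3 → 1:50 PM UTC.
Add 55 minutes layover in Tehran → 2:45 PM UTC.
Add 14 hours and 5 minutes leg 4 → 4:50 AM UTC (Aug 8).
San Francisco is UTC−7:00, so local arrival = 4:50 AM − 7:00 = 9:50 PM on Aug 7.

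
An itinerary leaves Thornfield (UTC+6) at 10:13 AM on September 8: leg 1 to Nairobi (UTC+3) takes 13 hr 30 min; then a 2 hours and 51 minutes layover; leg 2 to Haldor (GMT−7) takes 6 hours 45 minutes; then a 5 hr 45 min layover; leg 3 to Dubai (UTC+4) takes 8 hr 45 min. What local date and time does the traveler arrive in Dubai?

9:49 PM on Sep 9

Convert departure to UTC: 10:13 AM − 6:00 = 4:13 AM UTC on Sep 8.
Add 13 hours and 30 minutes leg 1 → 5:43 PM UTC.
Add 2 hours and 51 minutes layover in Nairobi → 8:34 PM UTC.
Add 6 hours 45 minutes leg 2 → 3:19 AM UTC (Sep 9).
Add 5 hours 45 minutes layover in Haldor → 9:04 AM UTC.
Add 8 hours 45 minutes leg 3 → 5:49 PM UTC.
Dubai is UTC+4:00, so local arrival = 5:49 PM + 4:00 = 9:49 PM on Sep 9.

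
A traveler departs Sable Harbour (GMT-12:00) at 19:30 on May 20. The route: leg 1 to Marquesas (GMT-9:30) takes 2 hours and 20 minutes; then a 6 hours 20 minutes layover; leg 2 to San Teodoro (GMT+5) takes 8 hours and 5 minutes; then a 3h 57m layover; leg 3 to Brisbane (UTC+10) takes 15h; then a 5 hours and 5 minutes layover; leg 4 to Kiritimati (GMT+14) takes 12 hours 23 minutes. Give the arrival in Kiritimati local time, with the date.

02:40 on May 24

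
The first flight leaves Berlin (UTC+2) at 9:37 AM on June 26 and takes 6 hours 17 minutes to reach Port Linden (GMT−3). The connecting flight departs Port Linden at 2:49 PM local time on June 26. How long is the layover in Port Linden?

3 hours 55 minutes

Convert departure to UTC: 9:37 AM − 2:00 = 7:37 AM UTC on Jun 26.
Add 6 hours 17 minutes flight time → 1:54 PM UTC.
Port Linden is UTC−3:00, so local arrival = 1:54 PM − 3:00 = 10:54 AM on Jun 26.
Layover = 2:49 PM − 10:54 AM = 3 hours 55 minutes.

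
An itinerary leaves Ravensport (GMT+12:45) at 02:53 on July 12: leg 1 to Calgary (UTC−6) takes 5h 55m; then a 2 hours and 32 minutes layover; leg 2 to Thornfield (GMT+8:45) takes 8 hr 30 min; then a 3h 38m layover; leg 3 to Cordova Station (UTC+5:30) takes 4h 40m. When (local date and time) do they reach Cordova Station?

20:53 on July 12

Convert departure to UTC: 02:53 − 12:45 = 14:08 UTC on Jul 11.
Add 5 hours 55 minutes leg 1 → 20:03 UTC.
Add 2 hours and 32 minutes layover in Calgary → 22:35 UTC.
Add 8 hours and 30 minutes leg 2 → 07:05 UTC (Jul 12).
Add 3 hours and 38 minutes layover in Thornfield → 10:43 UTC.
Add 4 hours 40 minutes leg 3 → 15:23 UTC.
Cordova Station is UTC+5:30, so local arrival = 15:23 + 5:30 = 20:53 on Jul 12.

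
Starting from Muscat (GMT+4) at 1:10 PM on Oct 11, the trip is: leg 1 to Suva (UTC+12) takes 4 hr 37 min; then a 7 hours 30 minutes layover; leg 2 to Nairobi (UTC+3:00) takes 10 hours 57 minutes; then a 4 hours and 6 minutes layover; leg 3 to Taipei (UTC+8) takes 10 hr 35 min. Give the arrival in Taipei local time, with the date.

Convert departure to UTC: 1:10 PM − 4:00 = 9:10 AM UTC on Oct 11.
Add 4 hours 37 minutes leg 1 → 1:47 PM UTC.
Add 7 hours and 30 minutes layover in Suva → 9:17 PM UTC.
Add 10 hours and 57 minutes leg 2 → 8:14 AM UTC (Oct 12).
Add 4 hours 6 minutes layover in Nairobi → 12:20 PM UTC.
Add 10 hours and 35 minutes leg 3 → 10:55 PM UTC.
Taipei is UTC+8:00, so local arrival = 10:55 PM + 8:00 = 6:55 AM on Oct 13.

6:55 AM on Oct 13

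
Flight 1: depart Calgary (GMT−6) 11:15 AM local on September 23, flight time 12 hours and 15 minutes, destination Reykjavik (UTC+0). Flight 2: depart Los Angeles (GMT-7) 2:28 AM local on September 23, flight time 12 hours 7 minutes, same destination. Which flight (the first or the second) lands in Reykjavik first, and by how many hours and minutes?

the second, by 7 hours 55 minutes

Flight 1 in UTC: 11:15 AM + 6:00 = 5:15 PM on Sep 23.
+12 hours 15 minutes → arrive 5:30 AM UTC on Sep 24.
Flight 2 in UTC: 2:28 AM + 7:00 = 9:28 AM on Sep 23.
+12 hours and 7 minutes → arrive 9:35 PM UTC on Sep 23.
Flight 2 lands earlier by 7 hours 55 minutes.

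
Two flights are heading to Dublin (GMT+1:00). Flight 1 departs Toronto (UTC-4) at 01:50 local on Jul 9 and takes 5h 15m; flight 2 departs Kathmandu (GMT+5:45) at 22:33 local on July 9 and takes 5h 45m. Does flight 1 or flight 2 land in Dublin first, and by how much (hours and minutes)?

Flight 1 in UTC: 01:50 + 4:00 = 05:50 on Jul 9.
+5 hours 15 minutes → arrive 11:05 UTC on Jul 9.
Flight 2 in UTC: 22:33 − 5:45 = 16:48 on Jul 9.
+5 hours and 45 minutes → arrive 22:33 UTC on Jul 9.
Flight 1 lands earlier by 11 hours 28 minutes.

the first, by 11 hours 28 minutes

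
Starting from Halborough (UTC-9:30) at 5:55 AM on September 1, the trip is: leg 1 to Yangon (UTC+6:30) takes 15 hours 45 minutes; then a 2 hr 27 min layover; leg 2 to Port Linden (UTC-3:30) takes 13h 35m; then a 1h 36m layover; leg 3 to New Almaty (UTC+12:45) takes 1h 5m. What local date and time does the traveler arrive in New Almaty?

2:38 PM on Sep 3

Convert departure to UTC: 5:55 AM + 9:30 = 3:25 PM UTC on Sep 1.
Add 15 hours 45 minutes leg 1 → 7:10 AM UTC (Sep 2).
Add 2 hours and 27 minutes layover in Yangon → 9:37 AM UTC.
Add 13 hours and 35 minutes leg 2 → 11:12 PM UTC.
Add 1 hour 36 minutes layover in Port Linden → 12:48 AM UTC (Sep 3).
Add 1 hour and 5 minutes leg 3 → 1:53 AM UTC.
New Almaty is UTC+12:45, so local arrival = 1:53 AM + 12:45 = 2:38 PM on Sep 3.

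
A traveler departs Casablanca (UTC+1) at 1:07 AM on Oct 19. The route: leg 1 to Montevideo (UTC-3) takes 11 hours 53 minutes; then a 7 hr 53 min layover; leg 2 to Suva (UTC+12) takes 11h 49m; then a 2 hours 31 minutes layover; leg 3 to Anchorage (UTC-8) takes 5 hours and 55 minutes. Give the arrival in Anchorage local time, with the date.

8:08 AM on Oct 20

Convert departure to UTC: 1:07 AM − 1:00 = 12:07 AM UTC on Oct 19.
Add 11 hours and 53 minutes leg 1 → 12:00 PM UTC.
Add 7 hours and 53 minutes layover in Montevideo → 7:53 PM UTC.
Add 11 hours and 49 minutes leg 2 → 7:42 AM UTC (Oct 20).
Add 2 hours and 31 minutes layover in Suva → 10:13 AM UTC.
Add 5 hours and 55 minutes leg 3 → 4:08 PM UTC.
Anchorage is UTC−8:00, so local arrival = 4:08 PM − 8:00 = 8:08 AM on Oct 20.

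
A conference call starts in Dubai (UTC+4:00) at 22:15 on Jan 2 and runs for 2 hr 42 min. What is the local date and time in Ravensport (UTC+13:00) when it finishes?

Convert start to UTC: 22:15 − 4:00 = 18:15 UTC on Jan 2.
Add 2 hours and 42 minutes duration → 20:57 UTC.
Ravensport is UTC+13:00, so local end time = 20:57 + 13:00 = 09:57 on Jan 3.

09:57 on January 3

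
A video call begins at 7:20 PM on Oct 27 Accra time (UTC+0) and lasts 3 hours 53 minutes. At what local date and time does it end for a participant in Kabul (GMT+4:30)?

Accra is at UTC+0, so start is already 7:20 PM UTC on Oct 27.
Add 3 hours and 53 minutes duration → 11:13 PM UTC.
Kabul is UTC+4:30, so local end time = 11:13 PM + 4:30 = 3:43 AM on Oct 28.

3:43 AM on October 28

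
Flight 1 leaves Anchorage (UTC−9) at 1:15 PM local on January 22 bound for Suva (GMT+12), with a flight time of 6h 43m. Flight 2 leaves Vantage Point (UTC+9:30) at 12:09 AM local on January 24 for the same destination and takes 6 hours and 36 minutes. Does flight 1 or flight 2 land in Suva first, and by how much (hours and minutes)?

Flight 1 in UTC: 1:15 PM + 9:00 = 10:15 PM on Jan 22.
+6 hours 43 minutes → arrive 4:58 AM UTC on Jan 23.
Flight 2 in UTC: 12:09 AM − 9:30 = 2:39 PM on Jan 23.
+6 hours and 36 minutes → arrive 9:15 PM UTC on Jan 23.
Flight 1 lands earlier by 16 hours 17 minutes.

the first, by 16 hours 17 minutes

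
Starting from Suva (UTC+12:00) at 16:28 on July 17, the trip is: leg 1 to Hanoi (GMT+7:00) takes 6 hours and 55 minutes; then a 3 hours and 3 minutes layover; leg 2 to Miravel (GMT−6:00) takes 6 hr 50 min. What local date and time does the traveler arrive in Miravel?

Convert departure to UTC: 16:28 − 12:00 = 04:28 UTC on Jul 17.
Add 6 hours and 55 minutes leg 1 → 11:23 UTC.
Add 3 hours and 3 minutes layover in Hanoi → 14:26 UTC.
Add 6 hours and 50 minutes leg 2 → 21:16 UTC.
Miravel is UTC−6:00, so local arrival = 21:16 − 6:00 = 15:16 on Jul 17.

15:16 on July 17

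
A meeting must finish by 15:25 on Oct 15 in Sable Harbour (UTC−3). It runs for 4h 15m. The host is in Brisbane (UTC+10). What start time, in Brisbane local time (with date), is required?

00:10 on October 16

Target end time in UTC: 15:25 + 3:00 = 18:25 on Oct 15.
Subtract 4 hours and 15 minutes → start 14:10 UTC on Oct 15.
Brisbane is UTC+10:00: 14:10 + 10:00 = 00:10 on Oct 16.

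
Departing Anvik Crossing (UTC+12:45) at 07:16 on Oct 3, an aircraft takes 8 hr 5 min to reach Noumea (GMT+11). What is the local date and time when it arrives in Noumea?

13:36 on October 3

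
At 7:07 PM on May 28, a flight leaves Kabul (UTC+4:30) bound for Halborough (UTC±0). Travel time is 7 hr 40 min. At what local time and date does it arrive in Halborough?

Convert departure to UTC: 7:07 PM − 4:30 = 2:37 PM UTC on May 28.
Add 7 hours and 40 minutes travel time → 10:17 PM UTC.
Halborough is UTC+0, so local arrival is the same: 10:17 PM on May 28.

10:17 PM on May 28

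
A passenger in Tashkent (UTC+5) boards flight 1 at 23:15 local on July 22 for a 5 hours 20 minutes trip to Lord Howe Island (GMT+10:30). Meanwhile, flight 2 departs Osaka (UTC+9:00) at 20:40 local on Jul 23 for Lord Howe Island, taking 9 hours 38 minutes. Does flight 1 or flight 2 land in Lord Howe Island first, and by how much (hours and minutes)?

the first, by 21 hours 43 minutes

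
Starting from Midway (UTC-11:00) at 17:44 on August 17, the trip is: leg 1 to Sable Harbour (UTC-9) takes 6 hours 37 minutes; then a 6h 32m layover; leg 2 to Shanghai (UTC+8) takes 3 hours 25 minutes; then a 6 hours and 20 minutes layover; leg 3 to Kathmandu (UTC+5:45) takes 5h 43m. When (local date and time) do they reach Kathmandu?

Convert departure to UTC: 17:44 + 11:00 = 04:44 UTC on Aug 18.
Add 6 hours 37 minutes leg 1 → 11:21 UTC.
Add 6 hours and 32 minutes layover in Sable Harbour → 17:53 UTC.
Add 3 hours and 25 minutes leg 2 → 21:18 UTC.
Add 6 hours and 20 minutes layover in Shanghai → 03:38 UTC (Aug 19).
Add 5 hours 43 minutes leg 3 → 09:21 UTC.
Kathmandu is UTC+5:45, so local arrival = 09:21 + 5:45 = 15:06 on Aug 19.

15:06 on August 19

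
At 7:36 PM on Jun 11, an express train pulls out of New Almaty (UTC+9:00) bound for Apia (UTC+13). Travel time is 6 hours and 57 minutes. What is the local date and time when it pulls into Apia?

6:33 AM on Jun 12

Convert departure to UTC: 7:36 PM − 9:00 = 10:36 AM UTC on Jun 11.
Add 6 hours and 57 minutes travel time → 5:33 PM UTC.
Apia is UTC+13:00, so local arrival = 5:33 PM + 13:00 = 6:33 AM on Jun 12.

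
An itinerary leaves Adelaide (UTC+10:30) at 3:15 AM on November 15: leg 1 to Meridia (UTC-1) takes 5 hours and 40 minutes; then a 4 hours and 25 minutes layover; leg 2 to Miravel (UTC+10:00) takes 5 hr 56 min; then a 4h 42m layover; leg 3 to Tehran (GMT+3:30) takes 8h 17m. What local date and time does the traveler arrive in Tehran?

1:15 AM on Nov 16

Convert departure to UTC: 3:15 AM − 10:30 = 4:45 PM UTC on Nov 14.
Add 5 hours and 40 minutes leg 1 → 10:25 PM UTC.
Add 4 hours and 25 minutes layover in Meridia → 2:50 AM UTC (Nov 15).
Add 5 hours and 56 minutes leg 2 → 8:46 AM UTC.
Add 4 hours and 42 minutes layover in Miravel → 1:28 PM UTC.
Add 8 hours and 17 minutes leg 3 → 9:45 PM UTC.
Tehran is UTC+3:30, so local arrival = 9:45 PM + 3:30 = 1:15 AM on Nov 16.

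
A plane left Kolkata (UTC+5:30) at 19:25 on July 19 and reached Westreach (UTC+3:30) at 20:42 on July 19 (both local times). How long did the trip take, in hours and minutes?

3 hours 17 minutes

Departure in UTC: 19:25 − 5:30 = 13:55 on Jul 19.
Arrival in UTC: 20:42 − 3:30 = 17:12 on Jul 19.
Elapsed = 17:12 − 13:55 = 3 hours 17 minutes.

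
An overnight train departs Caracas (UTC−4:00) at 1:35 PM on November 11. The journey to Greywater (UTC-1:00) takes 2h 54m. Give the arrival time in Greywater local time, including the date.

7:29 PM on Nov 11

Convert departure to UTC: 1:35 PM + 4:00 = 5:35 PM UTC on Nov 11.
Add 2 hours and 54 minutes travel time → 8:29 PM UTC.
Greywater is UTC−1:00, so local arrival = 8:29 PM − 1:00 = 7:29 PM on Nov 11.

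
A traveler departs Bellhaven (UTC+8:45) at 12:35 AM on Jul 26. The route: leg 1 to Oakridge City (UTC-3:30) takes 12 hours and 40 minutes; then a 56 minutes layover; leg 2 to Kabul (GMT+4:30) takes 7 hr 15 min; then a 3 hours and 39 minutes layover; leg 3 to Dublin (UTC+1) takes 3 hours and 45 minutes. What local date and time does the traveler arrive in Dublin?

Convert departure to UTC: 12:35 AM − 8:45 = 3:50 PM UTC on Jul 25.
Add 12 hours 40 minutes leg 1 → 4:30 AM UTC (Jul 26).
Add 56 minutes layover in Oakridge City → 5:26 AM UTC.
Add 7 hours 15 minutes leg 2 → 12:41 PM UTC.
Add 3 hours and 39 minutes layover in Kabul → 4:20 PM UTC.
Add 3 hours and 45 minutes leg 3 → 8:05 PM UTC.
Dublin is UTC+1:00, so local arrival = 8:05 PM + 1:00 = 9:05 PM on Jul 26.

9:05 PM on Jul 26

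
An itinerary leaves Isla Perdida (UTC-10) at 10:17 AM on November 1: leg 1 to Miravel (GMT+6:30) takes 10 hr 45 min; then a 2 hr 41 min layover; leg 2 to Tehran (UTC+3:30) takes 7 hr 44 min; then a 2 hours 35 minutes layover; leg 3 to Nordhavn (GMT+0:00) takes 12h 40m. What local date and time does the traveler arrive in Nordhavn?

8:42 AM on November 3

Convert departure to UTC: 10:17 AM + 10:00 = 8:17 PM UTC on Nov 1.
Add 10 hours 45 minutes leg 1 → 7:02 AM UTC (Nov 2).
Add 2 hours 41 minutes layover in Miravel → 9:43 AM UTC.
Add 7 hours 44 minutes leg 2 → 5:27 PM UTC.
Add 2 hours 35 minutes layover in Tehran → 8:02 PM UTC.
Add 12 hours 40 minutes leg 3 → 8:42 AM UTC (Nov 3).
Nordhavn is UTC+0, so local arrival is the same: 8:42 AM on Nov 3.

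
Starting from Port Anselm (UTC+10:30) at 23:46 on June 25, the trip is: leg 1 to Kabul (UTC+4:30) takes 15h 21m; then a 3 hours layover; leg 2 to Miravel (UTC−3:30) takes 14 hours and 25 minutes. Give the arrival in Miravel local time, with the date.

18:32 on June 26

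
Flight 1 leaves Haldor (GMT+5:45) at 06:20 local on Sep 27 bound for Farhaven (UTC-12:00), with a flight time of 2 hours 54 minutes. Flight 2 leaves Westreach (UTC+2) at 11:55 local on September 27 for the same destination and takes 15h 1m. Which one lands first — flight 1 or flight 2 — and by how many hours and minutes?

the first, by 21 hours 27 minutes

Flight 1 in UTC: 06:20 − 5:45 = 00:35 on Sep 27.
+2 hours and 54 minutes → arrive 03:29 UTC on Sep 27.
Flight 2 in UTC: 11:55 − 2:00 = 09:55 on Sep 27.
+15 hours and 1 minute → arrive 00:56 UTC on Sep 28.
Flight 1 lands earlier by 21 hours 27 minutes.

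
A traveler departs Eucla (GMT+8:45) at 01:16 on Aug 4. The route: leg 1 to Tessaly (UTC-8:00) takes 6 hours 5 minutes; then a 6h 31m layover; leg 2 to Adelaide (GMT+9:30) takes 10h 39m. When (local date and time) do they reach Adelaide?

Convert departure to UTC: 01:16 − 8:45 = 16:31 UTC on Aug 3.
Add 6 hours and 5 minutes leg 1 → 22:36 UTC.
Add 6 hours 31 minutes layover in Tessaly → 05:07 UTC (Aug 4).
Add 10 hours and 39 minutes leg 2 → 15:46 UTC.
Adelaide is UTC+9:30, so local arrival = 15:46 + 9:30 = 01:16 on Aug 5.

01:16 on August 5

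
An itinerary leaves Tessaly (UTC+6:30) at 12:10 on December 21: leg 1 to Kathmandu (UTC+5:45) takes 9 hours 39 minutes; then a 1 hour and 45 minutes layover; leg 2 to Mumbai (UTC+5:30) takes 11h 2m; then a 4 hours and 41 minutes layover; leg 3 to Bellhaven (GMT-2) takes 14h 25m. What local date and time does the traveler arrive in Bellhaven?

21:12 on Dec 22

Convert departure to UTC: 12:10 − 6:30 = 05:40 UTC on Dec 21.
Add 9 hours and 39 minutes leg 1 → 15:19 UTC.
Add 1 hour 45 minutes layover in Kathmandu → 17:04 UTC.
Add 11 hours 2 minutes leg 2 → 04:06 UTC (Dec 22).
Add 4 hours and 41 minutes layover in Mumbai → 08:47 UTC.
Add 14 hours and 25 minutes leg 3 → 23:12 UTC.
Bellhaven is UTC−2:00, so local arrival = 23:12 − 2:00 = 21:12 on Dec 22.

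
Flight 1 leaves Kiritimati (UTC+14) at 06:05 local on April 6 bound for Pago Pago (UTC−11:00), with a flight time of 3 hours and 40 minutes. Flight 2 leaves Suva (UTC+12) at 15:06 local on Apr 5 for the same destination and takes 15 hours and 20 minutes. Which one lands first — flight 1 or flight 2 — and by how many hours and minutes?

Flight 1 in UTC: 06:05 − 14:00 = 16:05 on Apr 5.
+3 hours 40 minutes → arrive 19:45 UTC on Apr 5.
Flight 2 in UTC: 15:06 − 12:00 = 03:06 on Apr 5.
+15 hours and 20 minutes → arrive 18:26 UTC on Apr 5.
Flight 2 lands earlier by 1 hour 19 minutes.

the second, by 1 hour 19 minutes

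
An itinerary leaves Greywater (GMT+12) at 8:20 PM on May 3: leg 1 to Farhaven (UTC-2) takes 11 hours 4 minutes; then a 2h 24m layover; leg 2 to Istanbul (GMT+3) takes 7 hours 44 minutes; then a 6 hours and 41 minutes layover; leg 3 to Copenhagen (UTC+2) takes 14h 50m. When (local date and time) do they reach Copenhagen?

5:03 AM on May 5

Convert departure to UTC: 8:20 PM − 12:00 = 8:20 AM UTC on May 3.
Add 11 hours and 4 minutes leg 1 → 7:24 PM UTC.
Add 2 hours and 24 minutes layover in Farhaven → 9:48 PM UTC.
Add 7 hours 44 minutes leg 2 → 5:32 AM UTC (May 4).
Add 6 hours 41 minutes layover in Istanbul → 12:13 PM UTC.
Add 14 hours 50 minutes leg 3 → 3:03 AM UTC (May 5).
Copenhagen is UTC+2:00, so local arrival = 3:03 AM + 2:00 = 5:03 AM on May 5.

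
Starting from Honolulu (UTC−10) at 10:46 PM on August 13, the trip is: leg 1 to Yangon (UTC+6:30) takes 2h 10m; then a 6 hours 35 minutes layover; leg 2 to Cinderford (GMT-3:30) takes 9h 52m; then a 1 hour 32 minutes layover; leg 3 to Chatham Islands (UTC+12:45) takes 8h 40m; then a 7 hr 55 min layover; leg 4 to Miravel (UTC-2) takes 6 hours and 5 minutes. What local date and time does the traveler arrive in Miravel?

1:35 AM on Aug 16

Convert departure to UTC: 10:46 PM + 10:00 = 8:46 AM UTC on Aug 14.
Add 2 hours 10 minutes leg 1 → 10:56 AM UTC.
Add 6 hours 35 minutes layover in Yangon → 5:31 PM UTC.
Add 9 hours and 52 minutes leg 2 → 3:23 AM UTC (Aug 15).
Add 1 hour and 32 minutes layover in Cinderford → 4:55 AM UTC.
Add 8 hours 40 minutes leg 3 → 1:35 PM UTC.
Add 7 hours and 55 minutes layover in Chatham Islands → 9:30 PM UTC.
Add 6 hours and 5 minutes leg 4 → 3:35 AM UTC (Aug 16).
Miravel is UTC−2:00, so local arrival = 3:35 AM − 2:00 = 1:35 AM on Aug 16.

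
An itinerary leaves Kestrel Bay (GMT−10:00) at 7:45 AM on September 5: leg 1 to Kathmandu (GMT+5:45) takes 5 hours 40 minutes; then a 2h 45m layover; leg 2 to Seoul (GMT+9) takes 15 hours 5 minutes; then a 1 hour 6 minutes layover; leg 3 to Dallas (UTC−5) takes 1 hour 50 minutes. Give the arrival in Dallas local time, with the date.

Convert departure to UTC: 7:45 AM + 10:00 = 5:45 PM UTC on Sep 5.
Add 5 hours 40 minutes leg 1 → 11:25 PM UTC.
Add 2 hours 45 minutes layover in Kathmandu → 2:10 AM UTC (Sep 6).
Add 15 hours and 5 minutes leg 2 → 5:15 PM UTC.
Add 1 hour 6 minutes layover in Seoul → 6:21 PM UTC.
Add 1 hour and 50 minutes leg 3 → 8:11 PM UTC.
Dallas is UTC−5:00, so local arrival = 8:11 PM − 5:00 = 3:11 PM on Sep 6.

3:11 PM on September 6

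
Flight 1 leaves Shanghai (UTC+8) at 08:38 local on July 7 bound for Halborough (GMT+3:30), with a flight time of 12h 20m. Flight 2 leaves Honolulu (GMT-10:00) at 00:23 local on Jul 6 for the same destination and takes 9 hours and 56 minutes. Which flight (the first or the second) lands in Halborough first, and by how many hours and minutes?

the second, by 16 hours 39 minutes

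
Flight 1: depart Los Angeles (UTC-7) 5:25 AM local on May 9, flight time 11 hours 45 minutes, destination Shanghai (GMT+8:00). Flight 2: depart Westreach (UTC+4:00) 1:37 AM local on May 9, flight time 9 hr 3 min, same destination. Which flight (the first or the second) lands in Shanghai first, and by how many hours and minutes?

Flight 1 in UTC: 5:25 AM + 7:00 = 12:25 PM on May 9.
+11 hours 45 minutes → arrive 12:10 AM UTC on May 10.
Flight 2 in UTC: 1:37 AM − 4:00 = 9:37 PM on May 8.
+9 hours 3 minutes → arrive 6:40 AM UTC on May 9.
Flight 2 lands earlier by 17 hours 30 minutes.

the second, by 17 hours 30 minutes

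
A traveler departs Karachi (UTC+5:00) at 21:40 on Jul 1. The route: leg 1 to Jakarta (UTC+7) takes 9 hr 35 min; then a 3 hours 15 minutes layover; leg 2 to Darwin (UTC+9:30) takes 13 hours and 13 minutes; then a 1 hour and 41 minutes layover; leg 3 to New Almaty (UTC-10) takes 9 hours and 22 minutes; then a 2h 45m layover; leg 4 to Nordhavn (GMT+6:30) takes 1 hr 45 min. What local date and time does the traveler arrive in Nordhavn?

Convert departure to UTC: 21:40 − 5:00 = 16:40 UTC on Jul 1.
Add 9 hours and 35 minutes leg 1 → 02:15 UTC (Jul 2).
Add 3 hours 15 minutes layover in Jakarta → 05:30 UTC.
Add 13 hours and 13 minutes leg 2 → 18:43 UTC.
Add 1 hour and 41 minutes layover in Darwin → 20:24 UTC.
Add 9 hours 22 minutes leg 3 → 05:46 UTC (Jul 3).
Add 2 hours and 45 minutes layover in New Almaty → 08:31 UTC.
Add 1 hour 45 minutes leg 4 → 10:16 UTC.
Nordhavn is UTC+6:30, so local arrival = 10:16 + 6:30 = 16:46 on Jul 3.

16:46 on Jul 3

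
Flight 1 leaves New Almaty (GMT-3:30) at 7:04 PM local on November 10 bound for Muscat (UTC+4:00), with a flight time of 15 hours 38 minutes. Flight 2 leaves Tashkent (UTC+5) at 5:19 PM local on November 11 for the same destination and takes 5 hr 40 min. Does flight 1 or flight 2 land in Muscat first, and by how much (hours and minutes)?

the first, by 3 hours 47 minutes

Flight 1 in UTC: 7:04 PM + 3:30 = 10:34 PM on Nov 10.
+15 hours 38 minutes → arrive 2:12 PM UTC on Nov 11.
Flight 2 in UTC: 5:19 PM − 5:00 = 12:19 PM on Nov 11.
+5 hours and 40 minutes → arrive 5:59 PM UTC on Nov 11.
Flight 1 lands earlier by 3 hours 47 minutes.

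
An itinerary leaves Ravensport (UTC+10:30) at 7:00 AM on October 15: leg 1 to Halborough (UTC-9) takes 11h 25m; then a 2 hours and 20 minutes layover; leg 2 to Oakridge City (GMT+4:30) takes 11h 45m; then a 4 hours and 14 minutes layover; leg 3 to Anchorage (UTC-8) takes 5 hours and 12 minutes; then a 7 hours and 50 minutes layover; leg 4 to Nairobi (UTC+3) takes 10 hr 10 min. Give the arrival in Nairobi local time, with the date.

4:26 AM on October 17

Convert departure to UTC: 7:00 AM − 10:30 = 8:30 PM UTC on Oct 14.
Add 11 hours and 25 minutes leg 1 → 7:55 AM UTC (Oct 15).
Add 2 hours 20 minutes layover in Halborough → 10:15 AM UTC.
Add 11 hours 45 minutes leg 2 → 10:00 PM UTC.
Add 4 hours 14 minutes layover in Oakridge City → 2:14 AM UTC (Oct 16).
Add 5 hours 12 minutes leg 3 → 7:26 AM UTC.
Add 7 hours and 50 minutes layover in Anchorage → 3:16 PM UTC.
Add 10 hours and 10 minutes leg 4 → 1:26 AM UTC (Oct 17).
Nairobi is UTC+3:00, so local arrival = 1:26 AM + 3:00 = 4:26 AM on Oct 17.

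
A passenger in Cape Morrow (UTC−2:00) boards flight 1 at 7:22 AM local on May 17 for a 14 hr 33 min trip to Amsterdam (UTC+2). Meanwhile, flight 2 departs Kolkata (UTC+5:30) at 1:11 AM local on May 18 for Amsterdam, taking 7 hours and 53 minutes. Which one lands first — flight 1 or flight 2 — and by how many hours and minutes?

the first, by 3 hours 39 minutes

Flight 1 in UTC: 7:22 AM + 2:00 = 9:22 AM on May 17.
+14 hours and 33 minutes → arrive 11:55 PM UTC on May 17.
Flight 2 in UTC: 1:11 AM − 5:30 = 7:41 PM on May 17.
+7 hours and 53 minutes → arrive 3:34 AM UTC on May 18.
Flight 1 lands earlier by 3 hours 39 minutes.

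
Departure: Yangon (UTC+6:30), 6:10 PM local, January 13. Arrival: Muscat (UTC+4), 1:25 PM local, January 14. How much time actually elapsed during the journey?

Departure in UTC: 6:10 PM − 6:30 = 11:40 AM on Jan 13.
Arrival in UTC: 1:25 PM − 4:00 = 9:25 AM on Jan 14.
Elapsed = 9:25 AM − 11:40 AM (+1 day) = 21 hours 45 minutes.

21 hours 45 minutes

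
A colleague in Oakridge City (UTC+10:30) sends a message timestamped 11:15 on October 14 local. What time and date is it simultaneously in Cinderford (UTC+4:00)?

04:45 on October 14

Cinderford is 6:30 behind Oakridge City.
Shift by the zone difference: 11:15 − 6:30 = 04:45 on Oct 14 in Cinderford.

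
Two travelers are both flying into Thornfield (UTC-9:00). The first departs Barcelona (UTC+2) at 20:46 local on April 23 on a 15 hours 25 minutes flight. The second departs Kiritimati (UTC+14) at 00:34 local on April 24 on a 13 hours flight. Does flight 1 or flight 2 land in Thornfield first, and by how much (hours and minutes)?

Flight 1 in UTC: 20:46 − 2:00 = 18:46 on Apr 23.
+15 hours 25 minutes → arrive 10:11 UTC on Apr 24.
Flight 2 in UTC: 00:34 − 14:00 = 10:34 on Apr 23.
+13 hours → arrive 23:34 UTC on Apr 23.
Flight 2 lands earlier by 10 hours 37 minutes.

the second, by 10 hours 37 minutes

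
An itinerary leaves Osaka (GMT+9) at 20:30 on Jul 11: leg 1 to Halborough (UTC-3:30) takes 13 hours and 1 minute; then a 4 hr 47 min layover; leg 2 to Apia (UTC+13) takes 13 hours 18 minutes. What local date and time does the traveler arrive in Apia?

07:36 on July 13

Convert departure to UTC: 20:30 − 9:00 = 11:30 UTC on Jul 11.
Add 13 hours and 1 minute leg 1 → 00:31 UTC (Jul 12).
Add 4 hours 47 minutes layover in Halborough → 05:18 UTC.
Add 13 hours 18 minutes leg 2 → 18:36 UTC.
Apia is UTC+13:00, so local arrival = 18:36 + 13:00 = 07:36 on Jul 13.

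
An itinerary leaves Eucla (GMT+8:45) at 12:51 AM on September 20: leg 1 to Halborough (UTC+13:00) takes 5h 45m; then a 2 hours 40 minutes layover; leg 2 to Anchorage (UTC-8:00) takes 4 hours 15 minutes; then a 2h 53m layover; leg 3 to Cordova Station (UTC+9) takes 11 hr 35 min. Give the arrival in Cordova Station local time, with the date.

4:14 AM on Sep 21

Convert departure to UTC: 12:51 AM − 8:45 = 4:06 PM UTC on Sep 19.
Add 5 hours 45 minutes leg 1 → 9:51 PM UTC.
Add 2 hours 40 minutes layover in Halborough → 12:31 AM UTC (Sep 20).
Add 4 hours 15 minutes leg 2 → 4:46 AM UTC.
Add 2 hours and 53 minutes layover in Anchorage → 7:39 AM UTC.
Add 11 hours 35 minutes leg 3 → 7:14 PM UTC.
Cordova Station is UTC+9:00, so local arrival = 7:14 PM + 9:00 = 4:14 AM on Sep 21.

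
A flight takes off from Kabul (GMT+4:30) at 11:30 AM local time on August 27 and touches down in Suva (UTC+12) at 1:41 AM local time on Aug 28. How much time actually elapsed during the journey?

Departure in UTC: 11:30 AM − 4:30 = 7:00 AM on Aug 27.
Arrival in UTC: 1:41 AM − 12:00 = 1:41 PM on Aug 27.
Elapsed = 1:41 PM − 7:00 AM = 6 hours 41 minutes.

6 hours 41 minutes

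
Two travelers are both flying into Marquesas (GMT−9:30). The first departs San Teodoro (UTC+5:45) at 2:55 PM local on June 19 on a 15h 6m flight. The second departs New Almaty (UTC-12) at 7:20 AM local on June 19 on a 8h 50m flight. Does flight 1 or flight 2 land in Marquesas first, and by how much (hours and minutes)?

the first, by 3 hours 54 minutes

Flight 1 in UTC: 2:55 PM − 5:45 = 9:10 AM on Jun 19.
+15 hours and 6 minutes → arrive 12:16 AM UTC on Jun 20.
Flight 2 in UTC: 7:20 AM + 12:00 = 7:20 PM on Jun 19.
+8 hours 50 minutes → arrive 4:10 AM UTC on Jun 20.
Flight 1 lands earlier by 3 hours 54 minutes.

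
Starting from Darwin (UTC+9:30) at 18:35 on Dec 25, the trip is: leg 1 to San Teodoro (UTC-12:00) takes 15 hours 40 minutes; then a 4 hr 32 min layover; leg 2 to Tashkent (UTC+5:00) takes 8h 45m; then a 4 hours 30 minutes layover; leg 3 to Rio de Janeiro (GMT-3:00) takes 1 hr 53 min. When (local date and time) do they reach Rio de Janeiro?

17:25 on December 26

Convert departure to UTC: 18:35 − 9:30 = 09:05 UTC on Dec 25.
Add 15 hours and 40 minutes leg 1 → 00:45 UTC (Dec 26).
Add 4 hours 32 minutes layover in San Teodoro → 05:17 UTC.
Add 8 hours 45 minutes leg 2 → 14:02 UTC.
Add 4 hours and 30 minutes layover in Tashkent → 18:32 UTC.
Add 1 hour 53 minutes leg 3 → 20:25 UTC.
Rio de Janeiro is UTC−3:00, so local arrival = 20:25 − 3:00 = 17:25 on Dec 26.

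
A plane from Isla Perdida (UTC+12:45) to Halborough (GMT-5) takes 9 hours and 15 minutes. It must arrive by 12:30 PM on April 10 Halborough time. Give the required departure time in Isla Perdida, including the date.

Target arrival in UTC: 12:30 PM + 5:00 = 5:30 PM on Apr 10.
Subtract 9 hours and 15 minutes → departure 8:15 AM UTC on Apr 10.
Isla Perdida is UTC+12:45: 8:15 AM + 12:45 = 9:00 PM on Apr 10.

9:00 PM on April 10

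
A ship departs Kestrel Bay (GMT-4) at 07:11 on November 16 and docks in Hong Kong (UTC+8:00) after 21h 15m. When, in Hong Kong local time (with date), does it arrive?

16:26 on Nov 17

Convert departure to UTC: 07:11 + 4:00 = 11:11 UTC on Nov 16.
Add 21 hours and 15 minutes travel time → 08:26 UTC (Nov 17).
Hong Kong is UTC+8:00, so local arrival = 08:26 + 8:00 = 16:26 on Nov 17.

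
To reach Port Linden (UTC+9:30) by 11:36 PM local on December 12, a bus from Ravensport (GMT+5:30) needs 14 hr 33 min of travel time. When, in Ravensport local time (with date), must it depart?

5:03 AM on December 12

Target arrival in UTC: 11:36 PM − 9:30 = 2:06 PM on Dec 12.
Subtract 14 hours and 33 minutes → departure 11:33 PM UTC on Dec 11.
Ravensport is UTC+5:30: 11:33 PM + 5:30 = 5:03 AM on Dec 12.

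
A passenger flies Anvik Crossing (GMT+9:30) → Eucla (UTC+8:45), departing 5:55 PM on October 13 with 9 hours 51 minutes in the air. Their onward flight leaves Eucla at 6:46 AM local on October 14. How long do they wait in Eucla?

3 hours 45 minutes

Convert departure to UTC: 5:55 PM − 9:30 = 8:25 AM UTC on Oct 13.
Add 9 hours and 51 minutes flight time → 6:16 PM UTC.
Eucla is UTC+8:45, so local arrival = 6:16 PM + 8:45 = 3:01 AM on Oct 14.
Layover = 6:46 AM − 3:01 AM = 3 hours 45 minutes.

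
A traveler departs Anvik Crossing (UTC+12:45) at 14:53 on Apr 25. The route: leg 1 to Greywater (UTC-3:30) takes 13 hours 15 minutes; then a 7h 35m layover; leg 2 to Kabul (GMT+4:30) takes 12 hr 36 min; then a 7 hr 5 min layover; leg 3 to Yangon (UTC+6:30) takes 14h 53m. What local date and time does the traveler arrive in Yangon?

Convert departure to UTC: 14:53 − 12:45 = 02:08 UTC on Apr 25.
Add 13 hours 15 minutes leg 1 → 15:23 UTC.
Add 7 hours 35 minutes layover in Greywater → 22:58 UTC.
Add 12 hours 36 minutes leg 2 → 11:34 UTC (Apr 26).
Add 7 hours and 5 minutes layover in Kabul → 18:39 UTC.
Add 14 hours 53 minutes leg 3 → 09:32 UTC (Apr 27).
Yangon is UTC+6:30, so local arrival = 09:32 + 6:30 = 16:02 on Apr 27.

16:02 on April 27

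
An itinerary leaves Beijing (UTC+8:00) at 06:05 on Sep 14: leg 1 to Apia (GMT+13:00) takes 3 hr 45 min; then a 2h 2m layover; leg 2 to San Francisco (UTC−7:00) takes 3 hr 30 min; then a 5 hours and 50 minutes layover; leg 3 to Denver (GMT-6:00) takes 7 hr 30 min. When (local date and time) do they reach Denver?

Convert departure to UTC: 06:05 − 8:00 = 22:05 UTC on Sep 13.
Add 3 hours 45 minutes leg 1 → 01:50 UTC (Sep 14).
Add 2 hours 2 minutes layover in Apia → 03:52 UTC.
Add 3 hours and 30 minutes leg 2 → 07:22 UTC.
Add 5 hours and 50 minutes layover in San Francisco → 13:12 UTC.
Add 7 hours 30 minutes leg 3 → 20:42 UTC.
Denver is UTC−6:00, so local arrival = 20:42 − 6:00 = 14:42 on Sep 14.

14:42 on September 14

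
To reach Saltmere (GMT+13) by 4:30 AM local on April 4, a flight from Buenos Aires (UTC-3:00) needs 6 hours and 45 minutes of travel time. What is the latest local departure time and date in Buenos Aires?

5:45 AM on Apr 3

Target arrival in UTC: 4:30 AM − 13:00 = 3:30 PM on Apr 3.
Subtract 6 hours 45 minutes → departure 8:45 AM UTC on Apr 3.
Buenos Aires is UTC−3:00: 8:45 AM − 3:00 = 5:45 AM on Apr 3.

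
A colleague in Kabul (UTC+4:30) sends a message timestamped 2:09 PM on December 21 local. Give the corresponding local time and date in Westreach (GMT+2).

11:39 AM on December 21

In UTC: 2:09 PM − 4:30 = 9:39 AM on Dec 21.
Westreach is UTC+2:00: 9:39 AM + 2:00 = 11:39 AM on Dec 21.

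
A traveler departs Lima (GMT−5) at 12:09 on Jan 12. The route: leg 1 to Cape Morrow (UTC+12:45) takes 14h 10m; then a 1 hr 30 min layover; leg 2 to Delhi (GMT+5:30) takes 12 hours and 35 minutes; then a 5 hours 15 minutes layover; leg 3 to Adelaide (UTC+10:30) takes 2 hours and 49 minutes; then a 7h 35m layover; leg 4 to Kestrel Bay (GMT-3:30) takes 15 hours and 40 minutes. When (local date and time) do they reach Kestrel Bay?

01:13 on January 15

Convert departure to UTC: 12:09 + 5:00 = 17:09 UTC on Jan 12.
Add 14 hours 10 minutes leg 1 → 07:19 UTC (Jan 13).
Add 1 hour and 30 minutes layover in Cape Morrow → 08:49 UTC.
Add 12 hours 35 minutes leg 2 → 21:24 UTC.
Add 5 hours 15 minutes layover in Delhi → 02:39 UTC (Jan 14).
Add 2 hours and 49 minutes leg 3 → 05:28 UTC.
Add 7 hours and 35 minutes layover in Adelaide → 13:03 UTC.
Add 15 hours 40 minutes leg 4 → 04:43 UTC (Jan 15).
Kestrel Bay is UTC−3:30, so local arrival = 04:43 − 3:30 = 01:13 on Jan 15.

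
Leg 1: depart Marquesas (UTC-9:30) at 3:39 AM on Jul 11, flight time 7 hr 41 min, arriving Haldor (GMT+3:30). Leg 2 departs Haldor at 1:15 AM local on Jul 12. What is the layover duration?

Convert departure to UTC: 3:39 AM + 9:30 = 1:09 PM UTC on Jul 11.
Add 7 hours 41 minutes flight time → 8:50 PM UTC.
Haldor is UTC+3:30, so local arrival = 8:50 PM + 3:30 = 12:20 AM on Jul 12.
Layover = 1:15 AM − 12:20 AM = 55 minutes.

55 minutes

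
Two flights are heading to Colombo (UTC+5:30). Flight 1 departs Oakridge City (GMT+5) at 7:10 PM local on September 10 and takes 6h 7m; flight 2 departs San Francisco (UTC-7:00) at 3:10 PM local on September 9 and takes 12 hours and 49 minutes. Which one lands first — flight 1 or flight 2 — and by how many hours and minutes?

Flight 1 in UTC: 7:10 PM − 5:00 = 2:10 PM on Sep 10.
+6 hours and 7 minutes → arrive 8:17 PM UTC on Sep 10.
Flight 2 in UTC: 3:10 PM + 7:00 = 10:10 PM on Sep 9.
+12 hours 49 minutes → arrive 10:59 AM UTC on Sep 10.
Flight 2 lands earlier by 9 hours 18 minutes.

the second, by 9 hours 18 minutes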